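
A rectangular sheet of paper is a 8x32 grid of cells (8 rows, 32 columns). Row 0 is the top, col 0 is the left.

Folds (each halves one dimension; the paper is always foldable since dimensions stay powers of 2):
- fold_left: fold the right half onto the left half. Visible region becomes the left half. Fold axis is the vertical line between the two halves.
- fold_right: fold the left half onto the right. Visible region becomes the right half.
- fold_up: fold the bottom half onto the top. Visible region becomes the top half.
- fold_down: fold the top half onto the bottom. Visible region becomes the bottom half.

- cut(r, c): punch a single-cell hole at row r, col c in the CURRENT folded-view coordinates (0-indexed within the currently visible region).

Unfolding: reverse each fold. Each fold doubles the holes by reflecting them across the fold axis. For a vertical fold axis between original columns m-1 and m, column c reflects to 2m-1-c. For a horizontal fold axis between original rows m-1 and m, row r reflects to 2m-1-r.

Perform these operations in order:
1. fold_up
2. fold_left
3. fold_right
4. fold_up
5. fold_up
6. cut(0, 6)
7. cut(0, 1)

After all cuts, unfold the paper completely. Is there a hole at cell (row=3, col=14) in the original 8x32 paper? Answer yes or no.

Answer: yes

Derivation:
Op 1 fold_up: fold axis h@4; visible region now rows[0,4) x cols[0,32) = 4x32
Op 2 fold_left: fold axis v@16; visible region now rows[0,4) x cols[0,16) = 4x16
Op 3 fold_right: fold axis v@8; visible region now rows[0,4) x cols[8,16) = 4x8
Op 4 fold_up: fold axis h@2; visible region now rows[0,2) x cols[8,16) = 2x8
Op 5 fold_up: fold axis h@1; visible region now rows[0,1) x cols[8,16) = 1x8
Op 6 cut(0, 6): punch at orig (0,14); cuts so far [(0, 14)]; region rows[0,1) x cols[8,16) = 1x8
Op 7 cut(0, 1): punch at orig (0,9); cuts so far [(0, 9), (0, 14)]; region rows[0,1) x cols[8,16) = 1x8
Unfold 1 (reflect across h@1): 4 holes -> [(0, 9), (0, 14), (1, 9), (1, 14)]
Unfold 2 (reflect across h@2): 8 holes -> [(0, 9), (0, 14), (1, 9), (1, 14), (2, 9), (2, 14), (3, 9), (3, 14)]
Unfold 3 (reflect across v@8): 16 holes -> [(0, 1), (0, 6), (0, 9), (0, 14), (1, 1), (1, 6), (1, 9), (1, 14), (2, 1), (2, 6), (2, 9), (2, 14), (3, 1), (3, 6), (3, 9), (3, 14)]
Unfold 4 (reflect across v@16): 32 holes -> [(0, 1), (0, 6), (0, 9), (0, 14), (0, 17), (0, 22), (0, 25), (0, 30), (1, 1), (1, 6), (1, 9), (1, 14), (1, 17), (1, 22), (1, 25), (1, 30), (2, 1), (2, 6), (2, 9), (2, 14), (2, 17), (2, 22), (2, 25), (2, 30), (3, 1), (3, 6), (3, 9), (3, 14), (3, 17), (3, 22), (3, 25), (3, 30)]
Unfold 5 (reflect across h@4): 64 holes -> [(0, 1), (0, 6), (0, 9), (0, 14), (0, 17), (0, 22), (0, 25), (0, 30), (1, 1), (1, 6), (1, 9), (1, 14), (1, 17), (1, 22), (1, 25), (1, 30), (2, 1), (2, 6), (2, 9), (2, 14), (2, 17), (2, 22), (2, 25), (2, 30), (3, 1), (3, 6), (3, 9), (3, 14), (3, 17), (3, 22), (3, 25), (3, 30), (4, 1), (4, 6), (4, 9), (4, 14), (4, 17), (4, 22), (4, 25), (4, 30), (5, 1), (5, 6), (5, 9), (5, 14), (5, 17), (5, 22), (5, 25), (5, 30), (6, 1), (6, 6), (6, 9), (6, 14), (6, 17), (6, 22), (6, 25), (6, 30), (7, 1), (7, 6), (7, 9), (7, 14), (7, 17), (7, 22), (7, 25), (7, 30)]
Holes: [(0, 1), (0, 6), (0, 9), (0, 14), (0, 17), (0, 22), (0, 25), (0, 30), (1, 1), (1, 6), (1, 9), (1, 14), (1, 17), (1, 22), (1, 25), (1, 30), (2, 1), (2, 6), (2, 9), (2, 14), (2, 17), (2, 22), (2, 25), (2, 30), (3, 1), (3, 6), (3, 9), (3, 14), (3, 17), (3, 22), (3, 25), (3, 30), (4, 1), (4, 6), (4, 9), (4, 14), (4, 17), (4, 22), (4, 25), (4, 30), (5, 1), (5, 6), (5, 9), (5, 14), (5, 17), (5, 22), (5, 25), (5, 30), (6, 1), (6, 6), (6, 9), (6, 14), (6, 17), (6, 22), (6, 25), (6, 30), (7, 1), (7, 6), (7, 9), (7, 14), (7, 17), (7, 22), (7, 25), (7, 30)]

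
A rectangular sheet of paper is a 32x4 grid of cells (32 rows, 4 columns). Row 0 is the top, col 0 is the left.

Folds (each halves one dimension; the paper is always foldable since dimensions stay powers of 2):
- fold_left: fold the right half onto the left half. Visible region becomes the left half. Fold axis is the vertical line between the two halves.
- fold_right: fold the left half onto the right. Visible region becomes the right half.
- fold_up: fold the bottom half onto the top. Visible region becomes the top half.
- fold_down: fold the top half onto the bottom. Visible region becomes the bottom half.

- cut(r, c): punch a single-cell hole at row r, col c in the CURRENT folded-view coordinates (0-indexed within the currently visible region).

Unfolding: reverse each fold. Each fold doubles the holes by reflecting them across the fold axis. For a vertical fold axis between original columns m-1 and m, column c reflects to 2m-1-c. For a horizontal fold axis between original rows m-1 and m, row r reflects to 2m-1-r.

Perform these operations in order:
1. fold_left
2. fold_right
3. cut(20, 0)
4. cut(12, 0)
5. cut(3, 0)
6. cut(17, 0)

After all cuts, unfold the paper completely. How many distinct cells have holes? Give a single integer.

Answer: 16

Derivation:
Op 1 fold_left: fold axis v@2; visible region now rows[0,32) x cols[0,2) = 32x2
Op 2 fold_right: fold axis v@1; visible region now rows[0,32) x cols[1,2) = 32x1
Op 3 cut(20, 0): punch at orig (20,1); cuts so far [(20, 1)]; region rows[0,32) x cols[1,2) = 32x1
Op 4 cut(12, 0): punch at orig (12,1); cuts so far [(12, 1), (20, 1)]; region rows[0,32) x cols[1,2) = 32x1
Op 5 cut(3, 0): punch at orig (3,1); cuts so far [(3, 1), (12, 1), (20, 1)]; region rows[0,32) x cols[1,2) = 32x1
Op 6 cut(17, 0): punch at orig (17,1); cuts so far [(3, 1), (12, 1), (17, 1), (20, 1)]; region rows[0,32) x cols[1,2) = 32x1
Unfold 1 (reflect across v@1): 8 holes -> [(3, 0), (3, 1), (12, 0), (12, 1), (17, 0), (17, 1), (20, 0), (20, 1)]
Unfold 2 (reflect across v@2): 16 holes -> [(3, 0), (3, 1), (3, 2), (3, 3), (12, 0), (12, 1), (12, 2), (12, 3), (17, 0), (17, 1), (17, 2), (17, 3), (20, 0), (20, 1), (20, 2), (20, 3)]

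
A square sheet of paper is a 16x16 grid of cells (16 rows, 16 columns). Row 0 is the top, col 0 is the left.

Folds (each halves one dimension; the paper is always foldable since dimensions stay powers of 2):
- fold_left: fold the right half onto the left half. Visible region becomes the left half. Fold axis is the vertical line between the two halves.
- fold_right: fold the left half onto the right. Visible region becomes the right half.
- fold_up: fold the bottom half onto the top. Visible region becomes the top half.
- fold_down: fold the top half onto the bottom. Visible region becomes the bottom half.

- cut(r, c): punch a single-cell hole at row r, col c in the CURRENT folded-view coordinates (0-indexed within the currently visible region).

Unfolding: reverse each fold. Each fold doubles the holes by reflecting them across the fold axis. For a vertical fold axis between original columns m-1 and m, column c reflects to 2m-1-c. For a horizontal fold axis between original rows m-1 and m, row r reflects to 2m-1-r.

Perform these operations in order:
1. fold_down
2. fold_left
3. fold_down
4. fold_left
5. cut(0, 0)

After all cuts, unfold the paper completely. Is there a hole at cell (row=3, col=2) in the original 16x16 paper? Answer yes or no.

Op 1 fold_down: fold axis h@8; visible region now rows[8,16) x cols[0,16) = 8x16
Op 2 fold_left: fold axis v@8; visible region now rows[8,16) x cols[0,8) = 8x8
Op 3 fold_down: fold axis h@12; visible region now rows[12,16) x cols[0,8) = 4x8
Op 4 fold_left: fold axis v@4; visible region now rows[12,16) x cols[0,4) = 4x4
Op 5 cut(0, 0): punch at orig (12,0); cuts so far [(12, 0)]; region rows[12,16) x cols[0,4) = 4x4
Unfold 1 (reflect across v@4): 2 holes -> [(12, 0), (12, 7)]
Unfold 2 (reflect across h@12): 4 holes -> [(11, 0), (11, 7), (12, 0), (12, 7)]
Unfold 3 (reflect across v@8): 8 holes -> [(11, 0), (11, 7), (11, 8), (11, 15), (12, 0), (12, 7), (12, 8), (12, 15)]
Unfold 4 (reflect across h@8): 16 holes -> [(3, 0), (3, 7), (3, 8), (3, 15), (4, 0), (4, 7), (4, 8), (4, 15), (11, 0), (11, 7), (11, 8), (11, 15), (12, 0), (12, 7), (12, 8), (12, 15)]
Holes: [(3, 0), (3, 7), (3, 8), (3, 15), (4, 0), (4, 7), (4, 8), (4, 15), (11, 0), (11, 7), (11, 8), (11, 15), (12, 0), (12, 7), (12, 8), (12, 15)]

Answer: no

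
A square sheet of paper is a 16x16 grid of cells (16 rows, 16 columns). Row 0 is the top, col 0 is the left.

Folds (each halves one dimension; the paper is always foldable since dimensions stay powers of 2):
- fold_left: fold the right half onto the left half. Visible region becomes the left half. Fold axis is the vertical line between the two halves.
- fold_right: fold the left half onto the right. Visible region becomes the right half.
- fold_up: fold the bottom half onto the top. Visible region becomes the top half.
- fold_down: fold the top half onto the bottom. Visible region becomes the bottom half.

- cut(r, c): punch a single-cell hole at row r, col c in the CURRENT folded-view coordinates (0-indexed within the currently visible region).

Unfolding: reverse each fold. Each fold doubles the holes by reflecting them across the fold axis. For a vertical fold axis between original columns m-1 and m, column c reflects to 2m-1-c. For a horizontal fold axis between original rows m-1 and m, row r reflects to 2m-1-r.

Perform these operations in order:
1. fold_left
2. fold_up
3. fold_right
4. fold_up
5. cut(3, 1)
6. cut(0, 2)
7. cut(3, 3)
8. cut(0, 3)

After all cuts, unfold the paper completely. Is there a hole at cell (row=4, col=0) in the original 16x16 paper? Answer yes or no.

Op 1 fold_left: fold axis v@8; visible region now rows[0,16) x cols[0,8) = 16x8
Op 2 fold_up: fold axis h@8; visible region now rows[0,8) x cols[0,8) = 8x8
Op 3 fold_right: fold axis v@4; visible region now rows[0,8) x cols[4,8) = 8x4
Op 4 fold_up: fold axis h@4; visible region now rows[0,4) x cols[4,8) = 4x4
Op 5 cut(3, 1): punch at orig (3,5); cuts so far [(3, 5)]; region rows[0,4) x cols[4,8) = 4x4
Op 6 cut(0, 2): punch at orig (0,6); cuts so far [(0, 6), (3, 5)]; region rows[0,4) x cols[4,8) = 4x4
Op 7 cut(3, 3): punch at orig (3,7); cuts so far [(0, 6), (3, 5), (3, 7)]; region rows[0,4) x cols[4,8) = 4x4
Op 8 cut(0, 3): punch at orig (0,7); cuts so far [(0, 6), (0, 7), (3, 5), (3, 7)]; region rows[0,4) x cols[4,8) = 4x4
Unfold 1 (reflect across h@4): 8 holes -> [(0, 6), (0, 7), (3, 5), (3, 7), (4, 5), (4, 7), (7, 6), (7, 7)]
Unfold 2 (reflect across v@4): 16 holes -> [(0, 0), (0, 1), (0, 6), (0, 7), (3, 0), (3, 2), (3, 5), (3, 7), (4, 0), (4, 2), (4, 5), (4, 7), (7, 0), (7, 1), (7, 6), (7, 7)]
Unfold 3 (reflect across h@8): 32 holes -> [(0, 0), (0, 1), (0, 6), (0, 7), (3, 0), (3, 2), (3, 5), (3, 7), (4, 0), (4, 2), (4, 5), (4, 7), (7, 0), (7, 1), (7, 6), (7, 7), (8, 0), (8, 1), (8, 6), (8, 7), (11, 0), (11, 2), (11, 5), (11, 7), (12, 0), (12, 2), (12, 5), (12, 7), (15, 0), (15, 1), (15, 6), (15, 7)]
Unfold 4 (reflect across v@8): 64 holes -> [(0, 0), (0, 1), (0, 6), (0, 7), (0, 8), (0, 9), (0, 14), (0, 15), (3, 0), (3, 2), (3, 5), (3, 7), (3, 8), (3, 10), (3, 13), (3, 15), (4, 0), (4, 2), (4, 5), (4, 7), (4, 8), (4, 10), (4, 13), (4, 15), (7, 0), (7, 1), (7, 6), (7, 7), (7, 8), (7, 9), (7, 14), (7, 15), (8, 0), (8, 1), (8, 6), (8, 7), (8, 8), (8, 9), (8, 14), (8, 15), (11, 0), (11, 2), (11, 5), (11, 7), (11, 8), (11, 10), (11, 13), (11, 15), (12, 0), (12, 2), (12, 5), (12, 7), (12, 8), (12, 10), (12, 13), (12, 15), (15, 0), (15, 1), (15, 6), (15, 7), (15, 8), (15, 9), (15, 14), (15, 15)]
Holes: [(0, 0), (0, 1), (0, 6), (0, 7), (0, 8), (0, 9), (0, 14), (0, 15), (3, 0), (3, 2), (3, 5), (3, 7), (3, 8), (3, 10), (3, 13), (3, 15), (4, 0), (4, 2), (4, 5), (4, 7), (4, 8), (4, 10), (4, 13), (4, 15), (7, 0), (7, 1), (7, 6), (7, 7), (7, 8), (7, 9), (7, 14), (7, 15), (8, 0), (8, 1), (8, 6), (8, 7), (8, 8), (8, 9), (8, 14), (8, 15), (11, 0), (11, 2), (11, 5), (11, 7), (11, 8), (11, 10), (11, 13), (11, 15), (12, 0), (12, 2), (12, 5), (12, 7), (12, 8), (12, 10), (12, 13), (12, 15), (15, 0), (15, 1), (15, 6), (15, 7), (15, 8), (15, 9), (15, 14), (15, 15)]

Answer: yes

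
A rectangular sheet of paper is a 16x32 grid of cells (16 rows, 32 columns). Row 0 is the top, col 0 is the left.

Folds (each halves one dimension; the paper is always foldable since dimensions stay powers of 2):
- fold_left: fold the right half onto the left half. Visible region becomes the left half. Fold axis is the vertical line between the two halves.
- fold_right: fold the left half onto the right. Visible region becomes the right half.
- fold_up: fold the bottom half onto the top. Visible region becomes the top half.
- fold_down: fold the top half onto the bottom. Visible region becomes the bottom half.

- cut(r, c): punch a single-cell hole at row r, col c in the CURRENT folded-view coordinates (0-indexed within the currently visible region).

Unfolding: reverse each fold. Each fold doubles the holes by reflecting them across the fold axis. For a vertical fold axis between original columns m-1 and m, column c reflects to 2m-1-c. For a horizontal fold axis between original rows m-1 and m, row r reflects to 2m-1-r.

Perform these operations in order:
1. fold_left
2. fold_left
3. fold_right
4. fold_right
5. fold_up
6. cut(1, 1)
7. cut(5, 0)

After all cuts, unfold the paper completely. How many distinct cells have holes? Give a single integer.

Answer: 64

Derivation:
Op 1 fold_left: fold axis v@16; visible region now rows[0,16) x cols[0,16) = 16x16
Op 2 fold_left: fold axis v@8; visible region now rows[0,16) x cols[0,8) = 16x8
Op 3 fold_right: fold axis v@4; visible region now rows[0,16) x cols[4,8) = 16x4
Op 4 fold_right: fold axis v@6; visible region now rows[0,16) x cols[6,8) = 16x2
Op 5 fold_up: fold axis h@8; visible region now rows[0,8) x cols[6,8) = 8x2
Op 6 cut(1, 1): punch at orig (1,7); cuts so far [(1, 7)]; region rows[0,8) x cols[6,8) = 8x2
Op 7 cut(5, 0): punch at orig (5,6); cuts so far [(1, 7), (5, 6)]; region rows[0,8) x cols[6,8) = 8x2
Unfold 1 (reflect across h@8): 4 holes -> [(1, 7), (5, 6), (10, 6), (14, 7)]
Unfold 2 (reflect across v@6): 8 holes -> [(1, 4), (1, 7), (5, 5), (5, 6), (10, 5), (10, 6), (14, 4), (14, 7)]
Unfold 3 (reflect across v@4): 16 holes -> [(1, 0), (1, 3), (1, 4), (1, 7), (5, 1), (5, 2), (5, 5), (5, 6), (10, 1), (10, 2), (10, 5), (10, 6), (14, 0), (14, 3), (14, 4), (14, 7)]
Unfold 4 (reflect across v@8): 32 holes -> [(1, 0), (1, 3), (1, 4), (1, 7), (1, 8), (1, 11), (1, 12), (1, 15), (5, 1), (5, 2), (5, 5), (5, 6), (5, 9), (5, 10), (5, 13), (5, 14), (10, 1), (10, 2), (10, 5), (10, 6), (10, 9), (10, 10), (10, 13), (10, 14), (14, 0), (14, 3), (14, 4), (14, 7), (14, 8), (14, 11), (14, 12), (14, 15)]
Unfold 5 (reflect across v@16): 64 holes -> [(1, 0), (1, 3), (1, 4), (1, 7), (1, 8), (1, 11), (1, 12), (1, 15), (1, 16), (1, 19), (1, 20), (1, 23), (1, 24), (1, 27), (1, 28), (1, 31), (5, 1), (5, 2), (5, 5), (5, 6), (5, 9), (5, 10), (5, 13), (5, 14), (5, 17), (5, 18), (5, 21), (5, 22), (5, 25), (5, 26), (5, 29), (5, 30), (10, 1), (10, 2), (10, 5), (10, 6), (10, 9), (10, 10), (10, 13), (10, 14), (10, 17), (10, 18), (10, 21), (10, 22), (10, 25), (10, 26), (10, 29), (10, 30), (14, 0), (14, 3), (14, 4), (14, 7), (14, 8), (14, 11), (14, 12), (14, 15), (14, 16), (14, 19), (14, 20), (14, 23), (14, 24), (14, 27), (14, 28), (14, 31)]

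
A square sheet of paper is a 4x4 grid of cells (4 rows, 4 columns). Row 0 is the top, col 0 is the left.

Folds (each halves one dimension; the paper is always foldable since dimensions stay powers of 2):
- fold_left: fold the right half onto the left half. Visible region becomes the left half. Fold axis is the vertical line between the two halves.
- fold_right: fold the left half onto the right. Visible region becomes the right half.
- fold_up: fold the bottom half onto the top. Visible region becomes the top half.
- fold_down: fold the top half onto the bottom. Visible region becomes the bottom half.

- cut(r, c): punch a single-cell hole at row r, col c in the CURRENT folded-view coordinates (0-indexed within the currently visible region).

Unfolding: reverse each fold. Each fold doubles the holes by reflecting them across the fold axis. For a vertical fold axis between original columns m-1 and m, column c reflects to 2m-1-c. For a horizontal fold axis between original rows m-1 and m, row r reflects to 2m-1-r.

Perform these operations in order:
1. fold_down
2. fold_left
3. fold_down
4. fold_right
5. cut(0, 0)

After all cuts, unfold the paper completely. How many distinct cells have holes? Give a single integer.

Op 1 fold_down: fold axis h@2; visible region now rows[2,4) x cols[0,4) = 2x4
Op 2 fold_left: fold axis v@2; visible region now rows[2,4) x cols[0,2) = 2x2
Op 3 fold_down: fold axis h@3; visible region now rows[3,4) x cols[0,2) = 1x2
Op 4 fold_right: fold axis v@1; visible region now rows[3,4) x cols[1,2) = 1x1
Op 5 cut(0, 0): punch at orig (3,1); cuts so far [(3, 1)]; region rows[3,4) x cols[1,2) = 1x1
Unfold 1 (reflect across v@1): 2 holes -> [(3, 0), (3, 1)]
Unfold 2 (reflect across h@3): 4 holes -> [(2, 0), (2, 1), (3, 0), (3, 1)]
Unfold 3 (reflect across v@2): 8 holes -> [(2, 0), (2, 1), (2, 2), (2, 3), (3, 0), (3, 1), (3, 2), (3, 3)]
Unfold 4 (reflect across h@2): 16 holes -> [(0, 0), (0, 1), (0, 2), (0, 3), (1, 0), (1, 1), (1, 2), (1, 3), (2, 0), (2, 1), (2, 2), (2, 3), (3, 0), (3, 1), (3, 2), (3, 3)]

Answer: 16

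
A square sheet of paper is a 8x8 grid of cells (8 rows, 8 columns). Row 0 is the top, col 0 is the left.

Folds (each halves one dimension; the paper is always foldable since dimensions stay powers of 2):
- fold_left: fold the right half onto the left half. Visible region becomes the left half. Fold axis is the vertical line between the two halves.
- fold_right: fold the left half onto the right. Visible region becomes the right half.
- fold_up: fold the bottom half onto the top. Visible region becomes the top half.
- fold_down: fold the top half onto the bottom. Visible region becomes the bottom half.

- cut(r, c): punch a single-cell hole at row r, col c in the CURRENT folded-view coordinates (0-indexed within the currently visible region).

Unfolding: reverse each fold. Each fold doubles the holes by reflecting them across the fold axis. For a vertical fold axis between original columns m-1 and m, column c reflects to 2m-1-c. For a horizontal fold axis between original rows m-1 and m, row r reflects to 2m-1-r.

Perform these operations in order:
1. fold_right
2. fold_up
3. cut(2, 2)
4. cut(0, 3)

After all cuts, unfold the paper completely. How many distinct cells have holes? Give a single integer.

Answer: 8

Derivation:
Op 1 fold_right: fold axis v@4; visible region now rows[0,8) x cols[4,8) = 8x4
Op 2 fold_up: fold axis h@4; visible region now rows[0,4) x cols[4,8) = 4x4
Op 3 cut(2, 2): punch at orig (2,6); cuts so far [(2, 6)]; region rows[0,4) x cols[4,8) = 4x4
Op 4 cut(0, 3): punch at orig (0,7); cuts so far [(0, 7), (2, 6)]; region rows[0,4) x cols[4,8) = 4x4
Unfold 1 (reflect across h@4): 4 holes -> [(0, 7), (2, 6), (5, 6), (7, 7)]
Unfold 2 (reflect across v@4): 8 holes -> [(0, 0), (0, 7), (2, 1), (2, 6), (5, 1), (5, 6), (7, 0), (7, 7)]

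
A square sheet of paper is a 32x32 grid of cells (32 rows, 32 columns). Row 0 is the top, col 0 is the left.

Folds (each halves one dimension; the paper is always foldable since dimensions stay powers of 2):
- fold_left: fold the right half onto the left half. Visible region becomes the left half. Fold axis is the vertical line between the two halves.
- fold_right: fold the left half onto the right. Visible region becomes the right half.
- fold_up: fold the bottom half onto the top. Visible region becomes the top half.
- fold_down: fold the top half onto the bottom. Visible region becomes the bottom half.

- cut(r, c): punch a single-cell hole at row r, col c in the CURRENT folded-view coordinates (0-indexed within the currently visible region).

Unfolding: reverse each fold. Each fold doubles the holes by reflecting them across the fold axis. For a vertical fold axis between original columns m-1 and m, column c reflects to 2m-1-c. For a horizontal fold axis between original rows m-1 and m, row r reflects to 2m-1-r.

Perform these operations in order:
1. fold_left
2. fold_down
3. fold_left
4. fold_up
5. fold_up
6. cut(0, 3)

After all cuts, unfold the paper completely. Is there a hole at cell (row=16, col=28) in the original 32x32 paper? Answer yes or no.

Answer: yes

Derivation:
Op 1 fold_left: fold axis v@16; visible region now rows[0,32) x cols[0,16) = 32x16
Op 2 fold_down: fold axis h@16; visible region now rows[16,32) x cols[0,16) = 16x16
Op 3 fold_left: fold axis v@8; visible region now rows[16,32) x cols[0,8) = 16x8
Op 4 fold_up: fold axis h@24; visible region now rows[16,24) x cols[0,8) = 8x8
Op 5 fold_up: fold axis h@20; visible region now rows[16,20) x cols[0,8) = 4x8
Op 6 cut(0, 3): punch at orig (16,3); cuts so far [(16, 3)]; region rows[16,20) x cols[0,8) = 4x8
Unfold 1 (reflect across h@20): 2 holes -> [(16, 3), (23, 3)]
Unfold 2 (reflect across h@24): 4 holes -> [(16, 3), (23, 3), (24, 3), (31, 3)]
Unfold 3 (reflect across v@8): 8 holes -> [(16, 3), (16, 12), (23, 3), (23, 12), (24, 3), (24, 12), (31, 3), (31, 12)]
Unfold 4 (reflect across h@16): 16 holes -> [(0, 3), (0, 12), (7, 3), (7, 12), (8, 3), (8, 12), (15, 3), (15, 12), (16, 3), (16, 12), (23, 3), (23, 12), (24, 3), (24, 12), (31, 3), (31, 12)]
Unfold 5 (reflect across v@16): 32 holes -> [(0, 3), (0, 12), (0, 19), (0, 28), (7, 3), (7, 12), (7, 19), (7, 28), (8, 3), (8, 12), (8, 19), (8, 28), (15, 3), (15, 12), (15, 19), (15, 28), (16, 3), (16, 12), (16, 19), (16, 28), (23, 3), (23, 12), (23, 19), (23, 28), (24, 3), (24, 12), (24, 19), (24, 28), (31, 3), (31, 12), (31, 19), (31, 28)]
Holes: [(0, 3), (0, 12), (0, 19), (0, 28), (7, 3), (7, 12), (7, 19), (7, 28), (8, 3), (8, 12), (8, 19), (8, 28), (15, 3), (15, 12), (15, 19), (15, 28), (16, 3), (16, 12), (16, 19), (16, 28), (23, 3), (23, 12), (23, 19), (23, 28), (24, 3), (24, 12), (24, 19), (24, 28), (31, 3), (31, 12), (31, 19), (31, 28)]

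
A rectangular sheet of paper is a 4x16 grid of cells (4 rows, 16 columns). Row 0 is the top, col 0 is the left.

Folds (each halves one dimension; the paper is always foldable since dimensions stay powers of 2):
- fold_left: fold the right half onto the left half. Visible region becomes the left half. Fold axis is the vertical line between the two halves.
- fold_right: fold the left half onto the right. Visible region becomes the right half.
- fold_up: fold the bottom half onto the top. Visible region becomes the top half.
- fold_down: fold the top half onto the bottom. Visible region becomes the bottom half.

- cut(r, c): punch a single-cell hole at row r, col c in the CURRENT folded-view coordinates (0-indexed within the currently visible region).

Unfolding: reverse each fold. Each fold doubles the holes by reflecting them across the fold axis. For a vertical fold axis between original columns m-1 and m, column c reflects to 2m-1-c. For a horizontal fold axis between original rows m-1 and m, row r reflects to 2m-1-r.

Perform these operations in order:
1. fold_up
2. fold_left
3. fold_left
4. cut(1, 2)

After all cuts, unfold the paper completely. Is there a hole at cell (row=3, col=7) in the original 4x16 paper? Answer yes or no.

Answer: no

Derivation:
Op 1 fold_up: fold axis h@2; visible region now rows[0,2) x cols[0,16) = 2x16
Op 2 fold_left: fold axis v@8; visible region now rows[0,2) x cols[0,8) = 2x8
Op 3 fold_left: fold axis v@4; visible region now rows[0,2) x cols[0,4) = 2x4
Op 4 cut(1, 2): punch at orig (1,2); cuts so far [(1, 2)]; region rows[0,2) x cols[0,4) = 2x4
Unfold 1 (reflect across v@4): 2 holes -> [(1, 2), (1, 5)]
Unfold 2 (reflect across v@8): 4 holes -> [(1, 2), (1, 5), (1, 10), (1, 13)]
Unfold 3 (reflect across h@2): 8 holes -> [(1, 2), (1, 5), (1, 10), (1, 13), (2, 2), (2, 5), (2, 10), (2, 13)]
Holes: [(1, 2), (1, 5), (1, 10), (1, 13), (2, 2), (2, 5), (2, 10), (2, 13)]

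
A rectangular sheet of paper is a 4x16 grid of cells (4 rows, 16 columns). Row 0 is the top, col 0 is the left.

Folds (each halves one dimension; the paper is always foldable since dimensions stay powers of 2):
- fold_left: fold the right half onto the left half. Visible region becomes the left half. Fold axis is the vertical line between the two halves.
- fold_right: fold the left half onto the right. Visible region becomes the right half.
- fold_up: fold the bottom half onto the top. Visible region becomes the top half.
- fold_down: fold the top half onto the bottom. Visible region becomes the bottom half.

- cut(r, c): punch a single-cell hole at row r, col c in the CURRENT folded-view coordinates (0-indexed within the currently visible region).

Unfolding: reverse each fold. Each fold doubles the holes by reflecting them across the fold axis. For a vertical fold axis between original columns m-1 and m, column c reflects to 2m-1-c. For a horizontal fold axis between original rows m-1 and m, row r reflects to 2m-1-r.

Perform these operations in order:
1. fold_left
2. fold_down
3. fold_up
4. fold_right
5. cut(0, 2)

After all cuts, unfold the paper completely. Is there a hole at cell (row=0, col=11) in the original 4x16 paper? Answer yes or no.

Answer: no

Derivation:
Op 1 fold_left: fold axis v@8; visible region now rows[0,4) x cols[0,8) = 4x8
Op 2 fold_down: fold axis h@2; visible region now rows[2,4) x cols[0,8) = 2x8
Op 3 fold_up: fold axis h@3; visible region now rows[2,3) x cols[0,8) = 1x8
Op 4 fold_right: fold axis v@4; visible region now rows[2,3) x cols[4,8) = 1x4
Op 5 cut(0, 2): punch at orig (2,6); cuts so far [(2, 6)]; region rows[2,3) x cols[4,8) = 1x4
Unfold 1 (reflect across v@4): 2 holes -> [(2, 1), (2, 6)]
Unfold 2 (reflect across h@3): 4 holes -> [(2, 1), (2, 6), (3, 1), (3, 6)]
Unfold 3 (reflect across h@2): 8 holes -> [(0, 1), (0, 6), (1, 1), (1, 6), (2, 1), (2, 6), (3, 1), (3, 6)]
Unfold 4 (reflect across v@8): 16 holes -> [(0, 1), (0, 6), (0, 9), (0, 14), (1, 1), (1, 6), (1, 9), (1, 14), (2, 1), (2, 6), (2, 9), (2, 14), (3, 1), (3, 6), (3, 9), (3, 14)]
Holes: [(0, 1), (0, 6), (0, 9), (0, 14), (1, 1), (1, 6), (1, 9), (1, 14), (2, 1), (2, 6), (2, 9), (2, 14), (3, 1), (3, 6), (3, 9), (3, 14)]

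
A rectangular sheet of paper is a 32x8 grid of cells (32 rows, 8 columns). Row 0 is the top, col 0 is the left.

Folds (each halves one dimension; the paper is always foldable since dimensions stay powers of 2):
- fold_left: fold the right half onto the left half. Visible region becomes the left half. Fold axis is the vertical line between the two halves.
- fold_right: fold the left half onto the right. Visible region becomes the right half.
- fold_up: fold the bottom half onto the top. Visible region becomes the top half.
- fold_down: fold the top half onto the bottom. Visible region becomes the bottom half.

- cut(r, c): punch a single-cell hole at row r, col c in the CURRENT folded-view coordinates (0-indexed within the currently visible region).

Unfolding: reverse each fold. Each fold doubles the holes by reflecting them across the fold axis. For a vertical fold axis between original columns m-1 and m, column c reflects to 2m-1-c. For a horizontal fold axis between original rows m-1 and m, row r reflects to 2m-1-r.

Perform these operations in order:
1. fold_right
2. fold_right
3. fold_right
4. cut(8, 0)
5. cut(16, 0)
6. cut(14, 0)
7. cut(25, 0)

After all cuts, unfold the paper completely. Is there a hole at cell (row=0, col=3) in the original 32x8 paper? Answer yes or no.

Answer: no

Derivation:
Op 1 fold_right: fold axis v@4; visible region now rows[0,32) x cols[4,8) = 32x4
Op 2 fold_right: fold axis v@6; visible region now rows[0,32) x cols[6,8) = 32x2
Op 3 fold_right: fold axis v@7; visible region now rows[0,32) x cols[7,8) = 32x1
Op 4 cut(8, 0): punch at orig (8,7); cuts so far [(8, 7)]; region rows[0,32) x cols[7,8) = 32x1
Op 5 cut(16, 0): punch at orig (16,7); cuts so far [(8, 7), (16, 7)]; region rows[0,32) x cols[7,8) = 32x1
Op 6 cut(14, 0): punch at orig (14,7); cuts so far [(8, 7), (14, 7), (16, 7)]; region rows[0,32) x cols[7,8) = 32x1
Op 7 cut(25, 0): punch at orig (25,7); cuts so far [(8, 7), (14, 7), (16, 7), (25, 7)]; region rows[0,32) x cols[7,8) = 32x1
Unfold 1 (reflect across v@7): 8 holes -> [(8, 6), (8, 7), (14, 6), (14, 7), (16, 6), (16, 7), (25, 6), (25, 7)]
Unfold 2 (reflect across v@6): 16 holes -> [(8, 4), (8, 5), (8, 6), (8, 7), (14, 4), (14, 5), (14, 6), (14, 7), (16, 4), (16, 5), (16, 6), (16, 7), (25, 4), (25, 5), (25, 6), (25, 7)]
Unfold 3 (reflect across v@4): 32 holes -> [(8, 0), (8, 1), (8, 2), (8, 3), (8, 4), (8, 5), (8, 6), (8, 7), (14, 0), (14, 1), (14, 2), (14, 3), (14, 4), (14, 5), (14, 6), (14, 7), (16, 0), (16, 1), (16, 2), (16, 3), (16, 4), (16, 5), (16, 6), (16, 7), (25, 0), (25, 1), (25, 2), (25, 3), (25, 4), (25, 5), (25, 6), (25, 7)]
Holes: [(8, 0), (8, 1), (8, 2), (8, 3), (8, 4), (8, 5), (8, 6), (8, 7), (14, 0), (14, 1), (14, 2), (14, 3), (14, 4), (14, 5), (14, 6), (14, 7), (16, 0), (16, 1), (16, 2), (16, 3), (16, 4), (16, 5), (16, 6), (16, 7), (25, 0), (25, 1), (25, 2), (25, 3), (25, 4), (25, 5), (25, 6), (25, 7)]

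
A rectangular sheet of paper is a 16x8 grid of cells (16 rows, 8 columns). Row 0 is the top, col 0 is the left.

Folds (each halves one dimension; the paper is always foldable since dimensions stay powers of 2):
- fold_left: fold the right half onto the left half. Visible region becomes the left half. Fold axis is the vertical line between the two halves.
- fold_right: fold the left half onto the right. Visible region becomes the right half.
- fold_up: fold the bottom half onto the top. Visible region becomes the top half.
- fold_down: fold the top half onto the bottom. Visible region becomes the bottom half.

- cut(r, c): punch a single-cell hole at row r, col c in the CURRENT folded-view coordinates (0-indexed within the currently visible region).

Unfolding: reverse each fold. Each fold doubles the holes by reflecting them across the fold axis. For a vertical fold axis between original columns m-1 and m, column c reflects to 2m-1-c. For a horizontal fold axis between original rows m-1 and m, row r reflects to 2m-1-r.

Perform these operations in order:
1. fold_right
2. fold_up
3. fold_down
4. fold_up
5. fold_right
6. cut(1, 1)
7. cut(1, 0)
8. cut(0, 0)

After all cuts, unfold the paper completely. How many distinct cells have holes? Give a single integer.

Op 1 fold_right: fold axis v@4; visible region now rows[0,16) x cols[4,8) = 16x4
Op 2 fold_up: fold axis h@8; visible region now rows[0,8) x cols[4,8) = 8x4
Op 3 fold_down: fold axis h@4; visible region now rows[4,8) x cols[4,8) = 4x4
Op 4 fold_up: fold axis h@6; visible region now rows[4,6) x cols[4,8) = 2x4
Op 5 fold_right: fold axis v@6; visible region now rows[4,6) x cols[6,8) = 2x2
Op 6 cut(1, 1): punch at orig (5,7); cuts so far [(5, 7)]; region rows[4,6) x cols[6,8) = 2x2
Op 7 cut(1, 0): punch at orig (5,6); cuts so far [(5, 6), (5, 7)]; region rows[4,6) x cols[6,8) = 2x2
Op 8 cut(0, 0): punch at orig (4,6); cuts so far [(4, 6), (5, 6), (5, 7)]; region rows[4,6) x cols[6,8) = 2x2
Unfold 1 (reflect across v@6): 6 holes -> [(4, 5), (4, 6), (5, 4), (5, 5), (5, 6), (5, 7)]
Unfold 2 (reflect across h@6): 12 holes -> [(4, 5), (4, 6), (5, 4), (5, 5), (5, 6), (5, 7), (6, 4), (6, 5), (6, 6), (6, 7), (7, 5), (7, 6)]
Unfold 3 (reflect across h@4): 24 holes -> [(0, 5), (0, 6), (1, 4), (1, 5), (1, 6), (1, 7), (2, 4), (2, 5), (2, 6), (2, 7), (3, 5), (3, 6), (4, 5), (4, 6), (5, 4), (5, 5), (5, 6), (5, 7), (6, 4), (6, 5), (6, 6), (6, 7), (7, 5), (7, 6)]
Unfold 4 (reflect across h@8): 48 holes -> [(0, 5), (0, 6), (1, 4), (1, 5), (1, 6), (1, 7), (2, 4), (2, 5), (2, 6), (2, 7), (3, 5), (3, 6), (4, 5), (4, 6), (5, 4), (5, 5), (5, 6), (5, 7), (6, 4), (6, 5), (6, 6), (6, 7), (7, 5), (7, 6), (8, 5), (8, 6), (9, 4), (9, 5), (9, 6), (9, 7), (10, 4), (10, 5), (10, 6), (10, 7), (11, 5), (11, 6), (12, 5), (12, 6), (13, 4), (13, 5), (13, 6), (13, 7), (14, 4), (14, 5), (14, 6), (14, 7), (15, 5), (15, 6)]
Unfold 5 (reflect across v@4): 96 holes -> [(0, 1), (0, 2), (0, 5), (0, 6), (1, 0), (1, 1), (1, 2), (1, 3), (1, 4), (1, 5), (1, 6), (1, 7), (2, 0), (2, 1), (2, 2), (2, 3), (2, 4), (2, 5), (2, 6), (2, 7), (3, 1), (3, 2), (3, 5), (3, 6), (4, 1), (4, 2), (4, 5), (4, 6), (5, 0), (5, 1), (5, 2), (5, 3), (5, 4), (5, 5), (5, 6), (5, 7), (6, 0), (6, 1), (6, 2), (6, 3), (6, 4), (6, 5), (6, 6), (6, 7), (7, 1), (7, 2), (7, 5), (7, 6), (8, 1), (8, 2), (8, 5), (8, 6), (9, 0), (9, 1), (9, 2), (9, 3), (9, 4), (9, 5), (9, 6), (9, 7), (10, 0), (10, 1), (10, 2), (10, 3), (10, 4), (10, 5), (10, 6), (10, 7), (11, 1), (11, 2), (11, 5), (11, 6), (12, 1), (12, 2), (12, 5), (12, 6), (13, 0), (13, 1), (13, 2), (13, 3), (13, 4), (13, 5), (13, 6), (13, 7), (14, 0), (14, 1), (14, 2), (14, 3), (14, 4), (14, 5), (14, 6), (14, 7), (15, 1), (15, 2), (15, 5), (15, 6)]

Answer: 96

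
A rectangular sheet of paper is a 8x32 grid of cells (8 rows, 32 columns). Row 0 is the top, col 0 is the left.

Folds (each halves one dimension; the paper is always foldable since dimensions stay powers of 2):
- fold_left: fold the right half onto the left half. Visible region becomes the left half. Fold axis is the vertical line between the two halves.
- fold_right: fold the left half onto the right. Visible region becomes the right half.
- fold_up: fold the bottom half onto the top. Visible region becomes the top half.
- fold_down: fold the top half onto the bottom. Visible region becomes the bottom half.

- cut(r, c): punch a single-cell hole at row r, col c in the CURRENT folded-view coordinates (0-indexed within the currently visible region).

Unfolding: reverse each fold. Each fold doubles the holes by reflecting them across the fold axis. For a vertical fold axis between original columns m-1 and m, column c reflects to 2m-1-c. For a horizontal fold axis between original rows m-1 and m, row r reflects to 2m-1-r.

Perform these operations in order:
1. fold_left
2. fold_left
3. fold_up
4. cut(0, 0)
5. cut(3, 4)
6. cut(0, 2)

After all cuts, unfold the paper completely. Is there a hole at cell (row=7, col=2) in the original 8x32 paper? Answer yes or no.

Op 1 fold_left: fold axis v@16; visible region now rows[0,8) x cols[0,16) = 8x16
Op 2 fold_left: fold axis v@8; visible region now rows[0,8) x cols[0,8) = 8x8
Op 3 fold_up: fold axis h@4; visible region now rows[0,4) x cols[0,8) = 4x8
Op 4 cut(0, 0): punch at orig (0,0); cuts so far [(0, 0)]; region rows[0,4) x cols[0,8) = 4x8
Op 5 cut(3, 4): punch at orig (3,4); cuts so far [(0, 0), (3, 4)]; region rows[0,4) x cols[0,8) = 4x8
Op 6 cut(0, 2): punch at orig (0,2); cuts so far [(0, 0), (0, 2), (3, 4)]; region rows[0,4) x cols[0,8) = 4x8
Unfold 1 (reflect across h@4): 6 holes -> [(0, 0), (0, 2), (3, 4), (4, 4), (7, 0), (7, 2)]
Unfold 2 (reflect across v@8): 12 holes -> [(0, 0), (0, 2), (0, 13), (0, 15), (3, 4), (3, 11), (4, 4), (4, 11), (7, 0), (7, 2), (7, 13), (7, 15)]
Unfold 3 (reflect across v@16): 24 holes -> [(0, 0), (0, 2), (0, 13), (0, 15), (0, 16), (0, 18), (0, 29), (0, 31), (3, 4), (3, 11), (3, 20), (3, 27), (4, 4), (4, 11), (4, 20), (4, 27), (7, 0), (7, 2), (7, 13), (7, 15), (7, 16), (7, 18), (7, 29), (7, 31)]
Holes: [(0, 0), (0, 2), (0, 13), (0, 15), (0, 16), (0, 18), (0, 29), (0, 31), (3, 4), (3, 11), (3, 20), (3, 27), (4, 4), (4, 11), (4, 20), (4, 27), (7, 0), (7, 2), (7, 13), (7, 15), (7, 16), (7, 18), (7, 29), (7, 31)]

Answer: yes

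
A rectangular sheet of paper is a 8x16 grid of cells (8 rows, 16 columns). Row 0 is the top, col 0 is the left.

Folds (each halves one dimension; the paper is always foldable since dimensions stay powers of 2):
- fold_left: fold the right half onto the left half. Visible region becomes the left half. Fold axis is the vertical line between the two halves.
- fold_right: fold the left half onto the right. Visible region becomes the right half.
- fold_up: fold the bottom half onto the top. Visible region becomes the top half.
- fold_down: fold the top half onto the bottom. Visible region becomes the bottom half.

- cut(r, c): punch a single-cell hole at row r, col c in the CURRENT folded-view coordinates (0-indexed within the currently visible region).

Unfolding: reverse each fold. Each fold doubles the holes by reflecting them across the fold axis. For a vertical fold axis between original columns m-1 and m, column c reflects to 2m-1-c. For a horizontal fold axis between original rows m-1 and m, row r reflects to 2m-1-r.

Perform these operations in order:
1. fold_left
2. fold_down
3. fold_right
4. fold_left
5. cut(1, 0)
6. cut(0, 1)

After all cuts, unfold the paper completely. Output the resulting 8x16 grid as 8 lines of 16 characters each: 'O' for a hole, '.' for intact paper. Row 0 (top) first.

Answer: ................
................
O..OO..OO..OO..O
.OO..OO..OO..OO.
.OO..OO..OO..OO.
O..OO..OO..OO..O
................
................

Derivation:
Op 1 fold_left: fold axis v@8; visible region now rows[0,8) x cols[0,8) = 8x8
Op 2 fold_down: fold axis h@4; visible region now rows[4,8) x cols[0,8) = 4x8
Op 3 fold_right: fold axis v@4; visible region now rows[4,8) x cols[4,8) = 4x4
Op 4 fold_left: fold axis v@6; visible region now rows[4,8) x cols[4,6) = 4x2
Op 5 cut(1, 0): punch at orig (5,4); cuts so far [(5, 4)]; region rows[4,8) x cols[4,6) = 4x2
Op 6 cut(0, 1): punch at orig (4,5); cuts so far [(4, 5), (5, 4)]; region rows[4,8) x cols[4,6) = 4x2
Unfold 1 (reflect across v@6): 4 holes -> [(4, 5), (4, 6), (5, 4), (5, 7)]
Unfold 2 (reflect across v@4): 8 holes -> [(4, 1), (4, 2), (4, 5), (4, 6), (5, 0), (5, 3), (5, 4), (5, 7)]
Unfold 3 (reflect across h@4): 16 holes -> [(2, 0), (2, 3), (2, 4), (2, 7), (3, 1), (3, 2), (3, 5), (3, 6), (4, 1), (4, 2), (4, 5), (4, 6), (5, 0), (5, 3), (5, 4), (5, 7)]
Unfold 4 (reflect across v@8): 32 holes -> [(2, 0), (2, 3), (2, 4), (2, 7), (2, 8), (2, 11), (2, 12), (2, 15), (3, 1), (3, 2), (3, 5), (3, 6), (3, 9), (3, 10), (3, 13), (3, 14), (4, 1), (4, 2), (4, 5), (4, 6), (4, 9), (4, 10), (4, 13), (4, 14), (5, 0), (5, 3), (5, 4), (5, 7), (5, 8), (5, 11), (5, 12), (5, 15)]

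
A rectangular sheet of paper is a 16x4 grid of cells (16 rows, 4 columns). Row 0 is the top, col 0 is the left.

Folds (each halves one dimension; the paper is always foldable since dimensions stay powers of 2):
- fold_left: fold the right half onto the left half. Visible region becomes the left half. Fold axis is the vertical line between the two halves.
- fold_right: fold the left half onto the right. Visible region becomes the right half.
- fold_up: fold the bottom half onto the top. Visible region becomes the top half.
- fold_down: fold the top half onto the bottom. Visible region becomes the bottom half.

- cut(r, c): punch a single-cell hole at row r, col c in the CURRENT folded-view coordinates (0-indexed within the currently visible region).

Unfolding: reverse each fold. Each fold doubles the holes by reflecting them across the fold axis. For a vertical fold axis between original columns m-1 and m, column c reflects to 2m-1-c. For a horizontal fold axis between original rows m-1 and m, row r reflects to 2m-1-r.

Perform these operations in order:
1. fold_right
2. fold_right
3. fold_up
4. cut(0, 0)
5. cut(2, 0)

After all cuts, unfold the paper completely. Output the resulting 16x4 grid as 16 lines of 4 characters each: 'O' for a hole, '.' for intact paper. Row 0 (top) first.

Answer: OOOO
....
OOOO
....
....
....
....
....
....
....
....
....
....
OOOO
....
OOOO

Derivation:
Op 1 fold_right: fold axis v@2; visible region now rows[0,16) x cols[2,4) = 16x2
Op 2 fold_right: fold axis v@3; visible region now rows[0,16) x cols[3,4) = 16x1
Op 3 fold_up: fold axis h@8; visible region now rows[0,8) x cols[3,4) = 8x1
Op 4 cut(0, 0): punch at orig (0,3); cuts so far [(0, 3)]; region rows[0,8) x cols[3,4) = 8x1
Op 5 cut(2, 0): punch at orig (2,3); cuts so far [(0, 3), (2, 3)]; region rows[0,8) x cols[3,4) = 8x1
Unfold 1 (reflect across h@8): 4 holes -> [(0, 3), (2, 3), (13, 3), (15, 3)]
Unfold 2 (reflect across v@3): 8 holes -> [(0, 2), (0, 3), (2, 2), (2, 3), (13, 2), (13, 3), (15, 2), (15, 3)]
Unfold 3 (reflect across v@2): 16 holes -> [(0, 0), (0, 1), (0, 2), (0, 3), (2, 0), (2, 1), (2, 2), (2, 3), (13, 0), (13, 1), (13, 2), (13, 3), (15, 0), (15, 1), (15, 2), (15, 3)]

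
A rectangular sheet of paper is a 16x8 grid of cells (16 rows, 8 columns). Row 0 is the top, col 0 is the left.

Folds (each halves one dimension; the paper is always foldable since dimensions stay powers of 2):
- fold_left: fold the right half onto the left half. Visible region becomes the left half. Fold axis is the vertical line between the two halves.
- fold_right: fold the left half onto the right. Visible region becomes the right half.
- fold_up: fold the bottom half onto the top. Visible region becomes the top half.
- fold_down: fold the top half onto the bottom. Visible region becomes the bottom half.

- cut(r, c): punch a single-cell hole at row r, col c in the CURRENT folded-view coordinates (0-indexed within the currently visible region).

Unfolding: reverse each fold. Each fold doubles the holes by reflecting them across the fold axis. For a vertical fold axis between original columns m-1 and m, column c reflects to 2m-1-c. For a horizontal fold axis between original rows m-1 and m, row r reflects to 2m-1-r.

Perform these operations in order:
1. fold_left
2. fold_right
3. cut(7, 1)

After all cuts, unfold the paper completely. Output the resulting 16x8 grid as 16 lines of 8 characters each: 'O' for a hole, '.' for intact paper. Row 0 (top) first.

Op 1 fold_left: fold axis v@4; visible region now rows[0,16) x cols[0,4) = 16x4
Op 2 fold_right: fold axis v@2; visible region now rows[0,16) x cols[2,4) = 16x2
Op 3 cut(7, 1): punch at orig (7,3); cuts so far [(7, 3)]; region rows[0,16) x cols[2,4) = 16x2
Unfold 1 (reflect across v@2): 2 holes -> [(7, 0), (7, 3)]
Unfold 2 (reflect across v@4): 4 holes -> [(7, 0), (7, 3), (7, 4), (7, 7)]

Answer: ........
........
........
........
........
........
........
O..OO..O
........
........
........
........
........
........
........
........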